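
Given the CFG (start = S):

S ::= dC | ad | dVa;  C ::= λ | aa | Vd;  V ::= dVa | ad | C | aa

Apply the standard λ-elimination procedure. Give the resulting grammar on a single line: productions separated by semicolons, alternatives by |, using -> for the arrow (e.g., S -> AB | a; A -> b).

S -> d | ad | dC | da | dVa; C -> d | Vd | aa; V -> C | aa | ad | da | dVa

Nullable set: {C, V}.
S -> dC: C nullable, giving d | dC.
S -> dVa: V nullable, giving dVa | da.
Drop C -> λ.
C -> Vd: V nullable, giving Vd | d.
V -> C: C nullable, giving C.
V -> dVa: V nullable, giving dVa | da.
Unchanged (no nullable symbols): S -> ad; C -> aa; V -> aa; V -> ad.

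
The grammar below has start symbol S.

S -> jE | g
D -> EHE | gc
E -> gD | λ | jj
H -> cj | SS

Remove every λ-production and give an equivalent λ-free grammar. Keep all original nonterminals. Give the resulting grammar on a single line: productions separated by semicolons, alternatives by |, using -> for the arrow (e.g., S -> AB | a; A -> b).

S -> g | j | jE; D -> H | EH | HE | gc | EHE; E -> gD | jj; H -> SS | cj

Nullable set: {E}.
S -> jE: E nullable, giving j | jE.
D -> EHE: E, E nullable, giving EH | EHE | H | HE.
Drop E -> λ.
Unchanged (no nullable symbols): S -> g; D -> gc; E -> gD; E -> jj; H -> SS; H -> cj.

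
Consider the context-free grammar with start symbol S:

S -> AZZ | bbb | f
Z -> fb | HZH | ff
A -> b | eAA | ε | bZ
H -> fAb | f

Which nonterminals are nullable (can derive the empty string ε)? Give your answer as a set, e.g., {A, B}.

{A}

Directly nullable (have an ε-rule): {A}.
Not nullable: H, S, Z — each has a terminal in every rule's right-hand side or depends on a non-nullable symbol.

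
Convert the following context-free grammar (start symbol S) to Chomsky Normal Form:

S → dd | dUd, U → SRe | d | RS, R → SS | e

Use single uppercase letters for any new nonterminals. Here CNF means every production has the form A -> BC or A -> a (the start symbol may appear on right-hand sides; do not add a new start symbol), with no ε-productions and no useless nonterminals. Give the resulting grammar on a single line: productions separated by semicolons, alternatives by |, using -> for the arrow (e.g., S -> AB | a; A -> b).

S -> AA | AC; A -> d; B -> e; C -> UA; D -> RB; R -> e | SS; U -> d | RS | SD

No ε-productions.
No unit productions to eliminate.
TERM: introduce A -> d, B -> e and substitute in every rule of length ≥2.
BIN: S -> AUA becomes S -> AC, C -> UA; U -> SRB becomes U -> SD, D -> RB.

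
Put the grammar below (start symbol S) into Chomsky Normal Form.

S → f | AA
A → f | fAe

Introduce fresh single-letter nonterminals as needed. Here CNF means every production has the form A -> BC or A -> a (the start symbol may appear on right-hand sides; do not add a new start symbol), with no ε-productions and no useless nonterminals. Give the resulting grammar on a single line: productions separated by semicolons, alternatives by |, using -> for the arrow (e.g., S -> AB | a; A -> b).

S -> f | AA; A -> f | BD; B -> f; C -> e; D -> AC

No ε-productions.
No unit productions to eliminate.
TERM: introduce C -> e, B -> f and substitute in every rule of length ≥2.
BIN: A -> BAC becomes A -> BD, D -> AC.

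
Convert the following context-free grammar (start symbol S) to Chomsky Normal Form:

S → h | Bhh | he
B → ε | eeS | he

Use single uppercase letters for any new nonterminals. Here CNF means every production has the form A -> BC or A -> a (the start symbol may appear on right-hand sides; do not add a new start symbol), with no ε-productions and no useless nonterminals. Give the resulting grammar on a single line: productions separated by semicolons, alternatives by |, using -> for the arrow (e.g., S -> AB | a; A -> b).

Nullable: {B}; after ε-elimination: S -> h | he | hh | Bhh; B -> he | eeS.
No unit productions to eliminate.
TERM: introduce A -> e, C -> h and substitute in every rule of length ≥2.
BIN: B -> AAS becomes B -> AD, D -> AS; S -> BCC becomes S -> BE, E -> CC.

S -> h | BE | CA | CC; A -> e; B -> AD | CA; C -> h; D -> AS; E -> CC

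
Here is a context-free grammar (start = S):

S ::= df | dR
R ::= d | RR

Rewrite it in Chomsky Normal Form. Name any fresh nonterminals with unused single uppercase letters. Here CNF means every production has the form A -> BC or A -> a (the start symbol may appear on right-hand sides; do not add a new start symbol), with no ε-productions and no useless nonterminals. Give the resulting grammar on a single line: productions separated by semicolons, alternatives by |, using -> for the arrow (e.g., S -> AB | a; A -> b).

S -> AB | AR; A -> d; B -> f; R -> d | RR

No ε-productions.
No unit productions to eliminate.
TERM: introduce A -> d, B -> f and substitute in every rule of length ≥2.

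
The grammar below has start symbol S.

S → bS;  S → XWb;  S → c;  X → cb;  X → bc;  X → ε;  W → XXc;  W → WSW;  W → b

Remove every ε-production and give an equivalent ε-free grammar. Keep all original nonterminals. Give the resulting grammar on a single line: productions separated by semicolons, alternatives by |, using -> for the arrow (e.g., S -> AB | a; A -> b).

Nullable set: {X}.
S -> XWb: X nullable, giving Wb | XWb.
W -> XXc: X, X nullable, giving XXc | Xc | c.
Drop X -> ε.
Unchanged (no nullable symbols): S -> bS; S -> c; W -> WSW; W -> b; X -> bc; X -> cb.

S -> c | Wb | bS | XWb; W -> b | c | Xc | WSW | XXc; X -> bc | cb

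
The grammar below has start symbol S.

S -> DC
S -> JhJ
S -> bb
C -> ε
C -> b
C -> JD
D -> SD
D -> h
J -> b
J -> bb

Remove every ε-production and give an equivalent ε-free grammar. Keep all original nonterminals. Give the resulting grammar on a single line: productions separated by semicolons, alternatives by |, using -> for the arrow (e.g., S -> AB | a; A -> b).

Nullable set: {C}.
S -> DC: C nullable, giving D | DC.
Drop C -> ε.
Unchanged (no nullable symbols): S -> JhJ; S -> bb; C -> JD; C -> b; D -> SD; D -> h; J -> b; J -> bb.

S -> D | DC | bb | JhJ; C -> b | JD; D -> h | SD; J -> b | bb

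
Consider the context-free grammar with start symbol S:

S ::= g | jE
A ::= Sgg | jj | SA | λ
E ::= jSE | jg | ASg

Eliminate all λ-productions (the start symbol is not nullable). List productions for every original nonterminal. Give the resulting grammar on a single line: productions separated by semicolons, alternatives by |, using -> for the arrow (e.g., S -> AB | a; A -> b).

Nullable set: {A}.
Drop A -> λ.
A -> SA: A nullable, giving S | SA.
E -> ASg: A nullable, giving ASg | Sg.
Unchanged (no nullable symbols): S -> g; S -> jE; A -> Sgg; A -> jj; E -> jSE; E -> jg.

S -> g | jE; A -> S | SA | jj | Sgg; E -> Sg | jg | ASg | jSE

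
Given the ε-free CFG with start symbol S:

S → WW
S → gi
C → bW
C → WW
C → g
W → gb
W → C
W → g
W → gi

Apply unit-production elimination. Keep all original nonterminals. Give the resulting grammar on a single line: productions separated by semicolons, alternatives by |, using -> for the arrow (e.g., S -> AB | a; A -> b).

S -> WW | gi; C -> g | WW | bW; W -> g | WW | bW | gb | gi

Unit productions: W->C.
Unit pairs (A ⇒* B via units): (W,C).
S: inherits non-unit rules of {S} → WW | gi.
C: inherits non-unit rules of {C} → WW | bW | g.
W: inherits non-unit rules of {C, W} → WW | bW | g | gb | gi.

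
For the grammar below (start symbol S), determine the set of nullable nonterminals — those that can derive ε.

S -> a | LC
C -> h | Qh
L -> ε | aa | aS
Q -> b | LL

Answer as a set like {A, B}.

{L, Q}

Directly nullable (have an ε-rule): {L}.
Q is nullable via Q -> LL (every symbol on the right is already known nullable).
Not nullable: C, S — each has a terminal in every rule's right-hand side or depends on a non-nullable symbol.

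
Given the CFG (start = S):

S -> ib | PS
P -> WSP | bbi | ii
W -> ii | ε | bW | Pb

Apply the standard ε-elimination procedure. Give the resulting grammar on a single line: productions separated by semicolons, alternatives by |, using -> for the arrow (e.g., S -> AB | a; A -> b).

S -> PS | ib; P -> SP | ii | WSP | bbi; W -> b | Pb | bW | ii

Nullable set: {W}.
P -> WSP: W nullable, giving SP | WSP.
Drop W -> ε.
W -> bW: W nullable, giving b | bW.
Unchanged (no nullable symbols): S -> PS; S -> ib; P -> bbi; P -> ii; W -> Pb; W -> ii.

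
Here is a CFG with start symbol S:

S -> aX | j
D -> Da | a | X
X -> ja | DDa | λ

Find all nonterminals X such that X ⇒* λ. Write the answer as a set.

Directly nullable (have an ε-rule): {X}.
D is nullable via D -> X (every symbol on the right is already known nullable).
Not nullable: S — each has a terminal in every rule's right-hand side or depends on a non-nullable symbol.

{D, X}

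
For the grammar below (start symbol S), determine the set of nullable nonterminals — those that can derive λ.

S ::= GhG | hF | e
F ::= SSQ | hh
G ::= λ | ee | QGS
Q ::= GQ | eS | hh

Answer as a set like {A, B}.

{G}

Directly nullable (have an ε-rule): {G}.
Not nullable: F, Q, S — each has a terminal in every rule's right-hand side or depends on a non-nullable symbol.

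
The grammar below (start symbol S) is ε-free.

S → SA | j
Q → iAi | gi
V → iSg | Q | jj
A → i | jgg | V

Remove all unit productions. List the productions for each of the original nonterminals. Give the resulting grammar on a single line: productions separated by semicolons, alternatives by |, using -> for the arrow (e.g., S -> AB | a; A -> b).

S -> j | SA; A -> i | gi | jj | iAi | iSg | jgg; Q -> gi | iAi; V -> gi | jj | iAi | iSg

Unit productions: A->V, V->Q.
Unit pairs (A ⇒* B via units): (A,Q), (A,V), (V,Q).
S: inherits non-unit rules of {S} → SA | j.
A: inherits non-unit rules of {A, Q, V} → gi | i | iAi | iSg | jgg | jj.
Q: inherits non-unit rules of {Q} → gi | iAi.
V: inherits non-unit rules of {Q, V} → gi | iAi | iSg | jj.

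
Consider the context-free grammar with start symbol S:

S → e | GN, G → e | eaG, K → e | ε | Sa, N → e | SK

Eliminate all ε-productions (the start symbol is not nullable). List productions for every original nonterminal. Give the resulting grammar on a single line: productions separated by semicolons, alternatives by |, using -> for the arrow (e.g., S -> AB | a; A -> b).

Nullable set: {K}.
Drop K -> ε.
N -> SK: K nullable, giving S | SK.
Unchanged (no nullable symbols): S -> GN; S -> e; G -> e; G -> eaG; K -> Sa; K -> e; N -> e.

S -> e | GN; G -> e | eaG; K -> e | Sa; N -> S | e | SK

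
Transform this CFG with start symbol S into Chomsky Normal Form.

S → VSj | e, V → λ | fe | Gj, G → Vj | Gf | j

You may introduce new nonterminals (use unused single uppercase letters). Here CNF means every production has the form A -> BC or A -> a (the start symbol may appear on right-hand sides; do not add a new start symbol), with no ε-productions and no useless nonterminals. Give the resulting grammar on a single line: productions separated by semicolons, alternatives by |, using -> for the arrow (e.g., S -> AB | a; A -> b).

S -> e | SB | VD; A -> f; B -> j; C -> e; D -> SB; G -> j | GA | VB; V -> AC | GB

Nullable: {V}; after ε-elimination: S -> e | Sj | VSj; G -> j | Gf | Vj; V -> Gj | fe.
No unit productions to eliminate.
TERM: introduce C -> e, A -> f, B -> j and substitute in every rule of length ≥2.
BIN: S -> VSB becomes S -> VD, D -> SB.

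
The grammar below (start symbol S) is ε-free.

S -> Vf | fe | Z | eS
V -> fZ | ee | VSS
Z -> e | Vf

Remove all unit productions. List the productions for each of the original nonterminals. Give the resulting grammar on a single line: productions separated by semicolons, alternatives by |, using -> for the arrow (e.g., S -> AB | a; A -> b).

Unit productions: S->Z.
Unit pairs (A ⇒* B via units): (S,Z).
S: inherits non-unit rules of {S, Z} → Vf | e | eS | fe.
V: inherits non-unit rules of {V} → VSS | ee | fZ.
Z: inherits non-unit rules of {Z} → Vf | e.

S -> e | Vf | eS | fe; V -> ee | fZ | VSS; Z -> e | Vf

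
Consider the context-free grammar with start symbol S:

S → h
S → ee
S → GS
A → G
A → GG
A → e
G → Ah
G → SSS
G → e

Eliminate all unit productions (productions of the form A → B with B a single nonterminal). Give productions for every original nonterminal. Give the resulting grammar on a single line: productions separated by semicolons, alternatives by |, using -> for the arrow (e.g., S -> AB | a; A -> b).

S -> h | GS | ee; A -> e | Ah | GG | SSS; G -> e | Ah | SSS

Unit productions: A->G.
Unit pairs (A ⇒* B via units): (A,G).
S: inherits non-unit rules of {S} → GS | ee | h.
A: inherits non-unit rules of {A, G} → Ah | GG | SSS | e.
G: inherits non-unit rules of {G} → Ah | SSS | e.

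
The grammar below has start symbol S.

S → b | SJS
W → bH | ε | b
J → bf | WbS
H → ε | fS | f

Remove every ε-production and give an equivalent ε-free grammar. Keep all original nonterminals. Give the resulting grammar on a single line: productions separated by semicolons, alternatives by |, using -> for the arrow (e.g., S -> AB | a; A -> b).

S -> b | SJS; H -> f | fS; J -> bS | bf | WbS; W -> b | bH

Nullable set: {H, W}.
Drop H -> ε.
J -> WbS: W nullable, giving WbS | bS.
Drop W -> ε.
W -> bH: H nullable, giving b | bH.
Unchanged (no nullable symbols): S -> SJS; S -> b; H -> f; H -> fS; J -> bf; W -> b.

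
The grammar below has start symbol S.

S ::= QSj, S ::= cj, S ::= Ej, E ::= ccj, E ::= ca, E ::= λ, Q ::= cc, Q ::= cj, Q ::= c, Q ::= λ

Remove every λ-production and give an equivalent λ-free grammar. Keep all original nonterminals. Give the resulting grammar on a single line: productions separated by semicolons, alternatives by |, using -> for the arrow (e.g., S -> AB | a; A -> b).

S -> j | Ej | Sj | cj | QSj; E -> ca | ccj; Q -> c | cc | cj

Nullable set: {E, Q}.
S -> Ej: E nullable, giving Ej | j.
S -> QSj: Q nullable, giving QSj | Sj.
Drop E -> λ.
Drop Q -> λ.
Unchanged (no nullable symbols): S -> cj; E -> ca; E -> ccj; Q -> c; Q -> cc; Q -> cj.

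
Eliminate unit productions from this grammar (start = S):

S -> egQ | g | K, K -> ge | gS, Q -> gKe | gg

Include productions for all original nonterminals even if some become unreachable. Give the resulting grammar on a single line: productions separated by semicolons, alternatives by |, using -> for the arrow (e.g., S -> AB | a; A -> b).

Unit productions: S->K.
Unit pairs (A ⇒* B via units): (S,K).
S: inherits non-unit rules of {K, S} → egQ | g | gS | ge.
K: inherits non-unit rules of {K} → gS | ge.
Q: inherits non-unit rules of {Q} → gKe | gg.

S -> g | gS | ge | egQ; K -> gS | ge; Q -> gg | gKe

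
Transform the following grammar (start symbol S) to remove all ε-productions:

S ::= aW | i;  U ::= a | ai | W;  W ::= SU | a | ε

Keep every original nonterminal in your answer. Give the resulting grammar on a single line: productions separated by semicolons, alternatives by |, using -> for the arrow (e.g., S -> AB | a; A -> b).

Nullable set: {U, W}.
S -> aW: W nullable, giving a | aW.
U -> W: W nullable, giving W.
Drop W -> ε.
W -> SU: U nullable, giving S | SU.
Unchanged (no nullable symbols): S -> i; U -> a; U -> ai; W -> a.

S -> a | i | aW; U -> W | a | ai; W -> S | a | SU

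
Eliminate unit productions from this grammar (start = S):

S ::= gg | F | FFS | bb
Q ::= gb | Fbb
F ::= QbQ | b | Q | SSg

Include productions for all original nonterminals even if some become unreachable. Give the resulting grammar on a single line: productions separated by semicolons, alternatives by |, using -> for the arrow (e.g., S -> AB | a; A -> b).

Unit productions: F->Q, S->F.
Unit pairs (A ⇒* B via units): (F,Q), (S,F), (S,Q).
S: inherits non-unit rules of {F, Q, S} → FFS | Fbb | QbQ | SSg | b | bb | gb | gg.
F: inherits non-unit rules of {F, Q} → Fbb | QbQ | SSg | b | gb.
Q: inherits non-unit rules of {Q} → Fbb | gb.

S -> b | bb | gb | gg | FFS | Fbb | QbQ | SSg; F -> b | gb | Fbb | QbQ | SSg; Q -> gb | Fbb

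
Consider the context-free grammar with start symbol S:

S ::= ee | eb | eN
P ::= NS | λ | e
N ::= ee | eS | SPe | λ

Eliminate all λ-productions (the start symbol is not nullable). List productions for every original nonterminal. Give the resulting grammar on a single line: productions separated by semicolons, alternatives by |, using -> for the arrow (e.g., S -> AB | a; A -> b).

S -> e | eN | eb | ee; N -> Se | eS | ee | SPe; P -> S | e | NS

Nullable set: {N, P}.
S -> eN: N nullable, giving e | eN.
Drop N -> λ.
N -> SPe: P nullable, giving SPe | Se.
Drop P -> λ.
P -> NS: N nullable, giving NS | S.
Unchanged (no nullable symbols): S -> eb; S -> ee; N -> eS; N -> ee; P -> e.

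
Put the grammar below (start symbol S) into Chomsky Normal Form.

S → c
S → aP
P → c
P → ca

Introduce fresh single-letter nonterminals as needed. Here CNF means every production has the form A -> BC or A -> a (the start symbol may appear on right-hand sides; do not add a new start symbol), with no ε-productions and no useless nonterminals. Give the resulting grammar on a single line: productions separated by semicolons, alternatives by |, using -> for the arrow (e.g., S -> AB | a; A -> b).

S -> c | BP; A -> c; B -> a; P -> c | AB

No ε-productions.
No unit productions to eliminate.
TERM: introduce B -> a, A -> c and substitute in every rule of length ≥2.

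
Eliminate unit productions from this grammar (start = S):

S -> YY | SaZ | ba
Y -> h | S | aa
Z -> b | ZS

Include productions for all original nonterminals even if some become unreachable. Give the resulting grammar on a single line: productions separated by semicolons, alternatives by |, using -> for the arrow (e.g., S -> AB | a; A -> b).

Unit productions: Y->S.
Unit pairs (A ⇒* B via units): (Y,S).
S: inherits non-unit rules of {S} → SaZ | YY | ba.
Y: inherits non-unit rules of {S, Y} → SaZ | YY | aa | ba | h.
Z: inherits non-unit rules of {Z} → ZS | b.

S -> YY | ba | SaZ; Y -> h | YY | aa | ba | SaZ; Z -> b | ZS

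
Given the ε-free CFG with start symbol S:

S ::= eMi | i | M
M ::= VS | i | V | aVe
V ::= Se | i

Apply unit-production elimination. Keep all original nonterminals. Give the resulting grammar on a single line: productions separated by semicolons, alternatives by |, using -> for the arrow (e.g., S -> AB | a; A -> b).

S -> i | Se | VS | aVe | eMi; M -> i | Se | VS | aVe; V -> i | Se

Unit productions: M->V, S->M.
Unit pairs (A ⇒* B via units): (M,V), (S,M), (S,V).
S: inherits non-unit rules of {M, S, V} → Se | VS | aVe | eMi | i.
M: inherits non-unit rules of {M, V} → Se | VS | aVe | i.
V: inherits non-unit rules of {V} → Se | i.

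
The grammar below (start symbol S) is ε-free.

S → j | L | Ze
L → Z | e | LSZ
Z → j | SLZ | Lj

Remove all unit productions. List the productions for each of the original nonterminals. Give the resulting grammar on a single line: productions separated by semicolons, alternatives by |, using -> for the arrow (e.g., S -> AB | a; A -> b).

Unit productions: L->Z, S->L.
Unit pairs (A ⇒* B via units): (L,Z), (S,L), (S,Z).
S: inherits non-unit rules of {L, S, Z} → LSZ | Lj | SLZ | Ze | e | j.
L: inherits non-unit rules of {L, Z} → LSZ | Lj | SLZ | e | j.
Z: inherits non-unit rules of {Z} → Lj | SLZ | j.

S -> e | j | Lj | Ze | LSZ | SLZ; L -> e | j | Lj | LSZ | SLZ; Z -> j | Lj | SLZ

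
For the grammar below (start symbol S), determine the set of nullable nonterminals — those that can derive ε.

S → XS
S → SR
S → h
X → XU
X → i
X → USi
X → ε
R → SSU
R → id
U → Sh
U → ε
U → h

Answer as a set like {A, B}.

{U, X}

Directly nullable (have an ε-rule): {U, X}.
Not nullable: R, S — each has a terminal in every rule's right-hand side or depends on a non-nullable symbol.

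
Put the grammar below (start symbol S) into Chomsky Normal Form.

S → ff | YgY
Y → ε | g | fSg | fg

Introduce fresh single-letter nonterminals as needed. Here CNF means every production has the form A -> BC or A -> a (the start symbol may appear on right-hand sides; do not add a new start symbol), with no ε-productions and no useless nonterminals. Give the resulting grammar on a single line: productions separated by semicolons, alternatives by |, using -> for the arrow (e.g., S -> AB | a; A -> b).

S -> g | AY | BB | YA | YC; A -> g; B -> f; C -> AY; D -> SA; Y -> g | BA | BD

Nullable: {Y}; after ε-elimination: S -> g | Yg | ff | gY | YgY; Y -> g | fg | fSg.
No unit productions to eliminate.
TERM: introduce B -> f, A -> g and substitute in every rule of length ≥2.
BIN: S -> YAY becomes S -> YC, C -> AY; Y -> BSA becomes Y -> BD, D -> SA.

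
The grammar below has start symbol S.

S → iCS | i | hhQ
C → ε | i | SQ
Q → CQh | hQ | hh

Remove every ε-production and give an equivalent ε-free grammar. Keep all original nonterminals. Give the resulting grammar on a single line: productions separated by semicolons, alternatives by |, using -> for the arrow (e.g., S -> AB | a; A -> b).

Nullable set: {C}.
S -> iCS: C nullable, giving iCS | iS.
Drop C -> ε.
Q -> CQh: C nullable, giving CQh | Qh.
Unchanged (no nullable symbols): S -> hhQ; S -> i; C -> SQ; C -> i; Q -> hQ; Q -> hh.

S -> i | iS | hhQ | iCS; C -> i | SQ; Q -> Qh | hQ | hh | CQh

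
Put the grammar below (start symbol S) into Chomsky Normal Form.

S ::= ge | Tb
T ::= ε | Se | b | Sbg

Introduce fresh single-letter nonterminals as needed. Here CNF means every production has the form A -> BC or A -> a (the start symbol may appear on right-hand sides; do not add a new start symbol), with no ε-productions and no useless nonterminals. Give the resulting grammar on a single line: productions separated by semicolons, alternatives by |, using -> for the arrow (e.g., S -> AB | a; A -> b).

S -> b | BC | TA; A -> b; B -> g; C -> e; D -> AB; T -> b | SC | SD

Nullable: {T}; after ε-elimination: S -> b | Tb | ge; T -> b | Se | Sbg.
No unit productions to eliminate.
TERM: introduce A -> b, C -> e, B -> g and substitute in every rule of length ≥2.
BIN: T -> SAB becomes T -> SD, D -> AB.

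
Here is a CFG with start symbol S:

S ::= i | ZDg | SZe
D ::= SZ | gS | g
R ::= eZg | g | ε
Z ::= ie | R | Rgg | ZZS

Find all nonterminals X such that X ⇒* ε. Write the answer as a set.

{R, Z}

Directly nullable (have an ε-rule): {R}.
Z is nullable via Z -> R (every symbol on the right is already known nullable).
Not nullable: D, S — each has a terminal in every rule's right-hand side or depends on a non-nullable symbol.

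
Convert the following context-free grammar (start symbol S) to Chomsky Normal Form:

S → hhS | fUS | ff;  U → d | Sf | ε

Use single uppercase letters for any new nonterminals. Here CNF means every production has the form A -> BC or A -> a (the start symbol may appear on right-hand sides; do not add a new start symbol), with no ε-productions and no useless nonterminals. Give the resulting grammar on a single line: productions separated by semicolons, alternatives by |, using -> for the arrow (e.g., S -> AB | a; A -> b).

Nullable: {U}; after ε-elimination: S -> fS | ff | fUS | hhS; U -> d | Sf.
No unit productions to eliminate.
TERM: introduce A -> f, B -> h and substitute in every rule of length ≥2.
BIN: S -> AUS becomes S -> AC, C -> US; S -> BBS becomes S -> BD, D -> BS.

S -> AA | AC | AS | BD; A -> f; B -> h; C -> US; D -> BS; U -> d | SA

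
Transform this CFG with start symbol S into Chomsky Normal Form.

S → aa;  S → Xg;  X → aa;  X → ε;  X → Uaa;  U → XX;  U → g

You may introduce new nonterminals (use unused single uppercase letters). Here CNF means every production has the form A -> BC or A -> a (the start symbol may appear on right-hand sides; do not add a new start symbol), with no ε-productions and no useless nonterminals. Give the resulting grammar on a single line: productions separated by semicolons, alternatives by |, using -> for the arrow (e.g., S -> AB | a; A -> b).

S -> g | BB | XA; A -> g; B -> a; C -> BB; D -> BB; U -> g | BB | UC | XX; X -> BB | UD

Nullable: {U, X}; after ε-elimination: S -> g | Xg | aa; U -> X | g | XX; X -> aa | Uaa.
After unit-elimination: S -> g | Xg | aa; U -> g | XX | aa | Uaa; X -> aa | Uaa.
TERM: introduce B -> a, A -> g and substitute in every rule of length ≥2.
BIN: U -> UBB becomes U -> UC, C -> BB; X -> UBB becomes X -> UD, D -> BB.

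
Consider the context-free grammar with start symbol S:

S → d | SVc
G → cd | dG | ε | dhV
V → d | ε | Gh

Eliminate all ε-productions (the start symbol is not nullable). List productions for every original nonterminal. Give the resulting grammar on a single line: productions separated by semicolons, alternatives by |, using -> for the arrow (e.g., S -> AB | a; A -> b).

Nullable set: {G, V}.
S -> SVc: V nullable, giving SVc | Sc.
Drop G -> ε.
G -> dG: G nullable, giving d | dG.
G -> dhV: V nullable, giving dh | dhV.
Drop V -> ε.
V -> Gh: G nullable, giving Gh | h.
Unchanged (no nullable symbols): S -> d; G -> cd; V -> d.

S -> d | Sc | SVc; G -> d | cd | dG | dh | dhV; V -> d | h | Gh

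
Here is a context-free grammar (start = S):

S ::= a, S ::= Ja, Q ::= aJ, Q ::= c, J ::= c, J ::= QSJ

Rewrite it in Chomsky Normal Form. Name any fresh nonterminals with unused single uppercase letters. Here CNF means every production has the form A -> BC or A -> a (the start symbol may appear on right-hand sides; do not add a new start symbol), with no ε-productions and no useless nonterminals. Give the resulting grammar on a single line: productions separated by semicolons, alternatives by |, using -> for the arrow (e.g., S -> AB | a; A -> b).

No ε-productions.
No unit productions to eliminate.
TERM: introduce A -> a and substitute in every rule of length ≥2.
BIN: J -> QSJ becomes J -> QB, B -> SJ.

S -> a | JA; A -> a; B -> SJ; J -> c | QB; Q -> c | AJ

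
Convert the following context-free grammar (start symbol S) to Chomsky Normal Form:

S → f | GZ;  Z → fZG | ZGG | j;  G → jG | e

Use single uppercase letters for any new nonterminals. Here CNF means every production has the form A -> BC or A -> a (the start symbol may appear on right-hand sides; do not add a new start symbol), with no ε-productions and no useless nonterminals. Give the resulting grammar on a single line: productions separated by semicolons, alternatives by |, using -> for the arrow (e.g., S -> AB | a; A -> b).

No ε-productions.
No unit productions to eliminate.
TERM: introduce B -> f, A -> j and substitute in every rule of length ≥2.
BIN: Z -> BZG becomes Z -> BC, C -> ZG; Z -> ZGG becomes Z -> ZD, D -> GG.

S -> f | GZ; A -> j; B -> f; C -> ZG; D -> GG; G -> e | AG; Z -> j | BC | ZD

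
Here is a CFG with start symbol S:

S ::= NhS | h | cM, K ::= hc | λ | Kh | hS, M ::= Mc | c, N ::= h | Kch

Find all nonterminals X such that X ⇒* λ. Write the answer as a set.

{K}

Directly nullable (have an ε-rule): {K}.
Not nullable: M, N, S — each has a terminal in every rule's right-hand side or depends on a non-nullable symbol.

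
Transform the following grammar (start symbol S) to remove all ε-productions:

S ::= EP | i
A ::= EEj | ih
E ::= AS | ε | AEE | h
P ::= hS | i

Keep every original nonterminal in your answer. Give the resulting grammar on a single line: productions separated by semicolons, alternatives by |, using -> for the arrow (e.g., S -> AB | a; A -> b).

S -> P | i | EP; A -> j | Ej | ih | EEj; E -> A | h | AE | AS | AEE; P -> i | hS

Nullable set: {E}.
S -> EP: E nullable, giving EP | P.
A -> EEj: E, E nullable, giving EEj | Ej | j.
Drop E -> ε.
E -> AEE: E, E nullable, giving A | AE | AEE.
Unchanged (no nullable symbols): S -> i; A -> ih; E -> AS; E -> h; P -> hS; P -> i.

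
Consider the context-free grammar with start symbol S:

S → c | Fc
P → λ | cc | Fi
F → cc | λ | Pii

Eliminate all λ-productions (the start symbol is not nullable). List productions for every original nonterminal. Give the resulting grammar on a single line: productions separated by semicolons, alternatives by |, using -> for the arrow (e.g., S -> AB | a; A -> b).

S -> c | Fc; F -> cc | ii | Pii; P -> i | Fi | cc

Nullable set: {F, P}.
S -> Fc: F nullable, giving Fc | c.
Drop F -> λ.
F -> Pii: P nullable, giving Pii | ii.
Drop P -> λ.
P -> Fi: F nullable, giving Fi | i.
Unchanged (no nullable symbols): S -> c; F -> cc; P -> cc.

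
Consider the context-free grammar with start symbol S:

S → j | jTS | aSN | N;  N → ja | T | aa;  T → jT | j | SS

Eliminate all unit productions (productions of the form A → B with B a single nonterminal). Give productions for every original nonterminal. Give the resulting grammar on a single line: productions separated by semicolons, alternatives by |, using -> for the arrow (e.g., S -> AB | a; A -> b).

S -> j | SS | aa | jT | ja | aSN | jTS; N -> j | SS | aa | jT | ja; T -> j | SS | jT

Unit productions: N->T, S->N.
Unit pairs (A ⇒* B via units): (N,T), (S,N), (S,T).
S: inherits non-unit rules of {N, S, T} → SS | aSN | aa | j | jT | jTS | ja.
N: inherits non-unit rules of {N, T} → SS | aa | j | jT | ja.
T: inherits non-unit rules of {T} → SS | j | jT.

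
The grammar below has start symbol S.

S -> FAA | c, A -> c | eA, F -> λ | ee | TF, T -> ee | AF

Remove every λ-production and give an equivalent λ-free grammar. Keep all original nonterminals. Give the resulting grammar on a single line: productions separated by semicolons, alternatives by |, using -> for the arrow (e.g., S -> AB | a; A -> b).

S -> c | AA | FAA; A -> c | eA; F -> T | TF | ee; T -> A | AF | ee

Nullable set: {F}.
S -> FAA: F nullable, giving AA | FAA.
Drop F -> λ.
F -> TF: F nullable, giving T | TF.
T -> AF: F nullable, giving A | AF.
Unchanged (no nullable symbols): S -> c; A -> c; A -> eA; F -> ee; T -> ee.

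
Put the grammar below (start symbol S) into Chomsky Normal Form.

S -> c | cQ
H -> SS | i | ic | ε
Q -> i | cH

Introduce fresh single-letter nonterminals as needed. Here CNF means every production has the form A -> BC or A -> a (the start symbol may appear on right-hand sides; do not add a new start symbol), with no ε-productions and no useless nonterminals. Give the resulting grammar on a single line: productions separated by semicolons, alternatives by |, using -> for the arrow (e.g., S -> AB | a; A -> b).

S -> c | BQ; A -> i; B -> c; H -> i | AB | SS; Q -> c | i | BH

Nullable: {H}; after ε-elimination: S -> c | cQ; H -> i | SS | ic; Q -> c | i | cH.
No unit productions to eliminate.
TERM: introduce B -> c, A -> i and substitute in every rule of length ≥2.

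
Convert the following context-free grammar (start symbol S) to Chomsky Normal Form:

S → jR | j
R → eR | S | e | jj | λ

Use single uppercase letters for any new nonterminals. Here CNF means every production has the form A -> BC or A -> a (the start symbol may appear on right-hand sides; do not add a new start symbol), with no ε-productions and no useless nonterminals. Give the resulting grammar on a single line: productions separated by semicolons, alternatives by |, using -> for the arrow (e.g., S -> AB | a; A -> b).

Nullable: {R}; after ε-elimination: S -> j | jR; R -> S | e | eR | jj.
After unit-elimination: S -> j | jR; R -> e | j | eR | jR | jj.
TERM: introduce A -> e, B -> j and substitute in every rule of length ≥2.

S -> j | BR; A -> e; B -> j; R -> e | j | AR | BB | BR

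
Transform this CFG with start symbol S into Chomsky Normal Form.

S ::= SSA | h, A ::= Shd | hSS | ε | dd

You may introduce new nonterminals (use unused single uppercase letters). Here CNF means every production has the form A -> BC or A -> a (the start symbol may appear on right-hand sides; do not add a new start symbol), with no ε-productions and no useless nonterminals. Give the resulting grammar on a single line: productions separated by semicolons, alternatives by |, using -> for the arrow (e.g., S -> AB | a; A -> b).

Nullable: {A}; after ε-elimination: S -> h | SS | SSA; A -> dd | Shd | hSS.
No unit productions to eliminate.
TERM: introduce C -> d, B -> h and substitute in every rule of length ≥2.
BIN: A -> BSS becomes A -> BD, D -> SS; A -> SBC becomes A -> SE, E -> BC; S -> SSA becomes S -> SF, F -> SA.

S -> h | SF | SS; A -> BD | CC | SE; B -> h; C -> d; D -> SS; E -> BC; F -> SA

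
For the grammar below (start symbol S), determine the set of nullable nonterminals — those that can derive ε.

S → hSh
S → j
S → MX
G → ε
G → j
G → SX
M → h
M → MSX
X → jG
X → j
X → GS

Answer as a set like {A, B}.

Directly nullable (have an ε-rule): {G}.
Not nullable: M, S, X — each has a terminal in every rule's right-hand side or depends on a non-nullable symbol.

{G}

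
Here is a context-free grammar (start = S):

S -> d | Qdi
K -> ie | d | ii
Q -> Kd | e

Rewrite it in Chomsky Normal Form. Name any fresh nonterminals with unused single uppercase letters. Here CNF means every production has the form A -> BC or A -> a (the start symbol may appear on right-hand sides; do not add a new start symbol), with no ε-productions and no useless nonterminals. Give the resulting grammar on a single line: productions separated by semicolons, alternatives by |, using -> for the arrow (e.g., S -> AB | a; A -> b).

No ε-productions.
No unit productions to eliminate.
TERM: introduce C -> d, B -> e, A -> i and substitute in every rule of length ≥2.
BIN: S -> QCA becomes S -> QD, D -> CA.

S -> d | QD; A -> i; B -> e; C -> d; D -> CA; K -> d | AA | AB; Q -> e | KC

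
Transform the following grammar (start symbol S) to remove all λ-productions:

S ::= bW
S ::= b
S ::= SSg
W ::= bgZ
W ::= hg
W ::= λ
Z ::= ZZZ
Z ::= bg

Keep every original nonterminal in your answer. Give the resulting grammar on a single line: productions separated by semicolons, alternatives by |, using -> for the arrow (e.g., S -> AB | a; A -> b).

S -> b | bW | SSg; W -> hg | bgZ; Z -> bg | ZZZ

Nullable set: {W}.
S -> bW: W nullable, giving b | bW.
Drop W -> λ.
Unchanged (no nullable symbols): S -> SSg; S -> b; W -> bgZ; W -> hg; Z -> ZZZ; Z -> bg.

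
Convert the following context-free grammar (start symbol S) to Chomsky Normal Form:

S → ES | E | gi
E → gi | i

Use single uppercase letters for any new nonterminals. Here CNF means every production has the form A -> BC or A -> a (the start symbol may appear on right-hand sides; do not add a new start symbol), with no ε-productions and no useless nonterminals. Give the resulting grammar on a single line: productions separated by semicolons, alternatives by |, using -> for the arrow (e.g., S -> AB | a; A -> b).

No ε-productions.
After unit-elimination: S -> i | ES | gi; E -> i | gi.
TERM: introduce A -> g, B -> i and substitute in every rule of length ≥2.

S -> i | AB | ES; A -> g; B -> i; E -> i | AB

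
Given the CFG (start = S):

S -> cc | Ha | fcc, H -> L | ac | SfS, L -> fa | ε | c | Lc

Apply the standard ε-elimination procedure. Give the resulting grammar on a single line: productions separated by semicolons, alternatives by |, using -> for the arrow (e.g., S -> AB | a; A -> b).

Nullable set: {H, L}.
S -> Ha: H nullable, giving Ha | a.
H -> L: L nullable, giving L.
Drop L -> ε.
L -> Lc: L nullable, giving Lc | c.
Unchanged (no nullable symbols): S -> cc; S -> fcc; H -> SfS; H -> ac; L -> c; L -> fa.

S -> a | Ha | cc | fcc; H -> L | ac | SfS; L -> c | Lc | fa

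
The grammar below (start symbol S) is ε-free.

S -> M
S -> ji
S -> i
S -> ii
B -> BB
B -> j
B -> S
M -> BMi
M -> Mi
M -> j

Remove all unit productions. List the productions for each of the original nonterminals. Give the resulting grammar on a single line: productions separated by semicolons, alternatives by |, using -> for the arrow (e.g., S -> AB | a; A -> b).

S -> i | j | Mi | ii | ji | BMi; B -> i | j | BB | Mi | ii | ji | BMi; M -> j | Mi | BMi

Unit productions: B->S, S->M.
Unit pairs (A ⇒* B via units): (B,M), (B,S), (S,M).
S: inherits non-unit rules of {M, S} → BMi | Mi | i | ii | j | ji.
B: inherits non-unit rules of {B, M, S} → BB | BMi | Mi | i | ii | j | ji.
M: inherits non-unit rules of {M} → BMi | Mi | j.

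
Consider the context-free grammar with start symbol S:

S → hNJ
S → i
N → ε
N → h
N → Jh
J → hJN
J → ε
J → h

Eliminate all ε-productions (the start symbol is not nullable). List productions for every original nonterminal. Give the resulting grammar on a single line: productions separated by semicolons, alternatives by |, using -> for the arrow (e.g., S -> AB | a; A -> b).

S -> h | i | hJ | hN | hNJ; J -> h | hJ | hN | hJN; N -> h | Jh

Nullable set: {J, N}.
S -> hNJ: N, J nullable, giving h | hJ | hN | hNJ.
Drop J -> ε.
J -> hJN: J, N nullable, giving h | hJ | hJN | hN.
Drop N -> ε.
N -> Jh: J nullable, giving Jh | h.
Unchanged (no nullable symbols): S -> i; J -> h; N -> h.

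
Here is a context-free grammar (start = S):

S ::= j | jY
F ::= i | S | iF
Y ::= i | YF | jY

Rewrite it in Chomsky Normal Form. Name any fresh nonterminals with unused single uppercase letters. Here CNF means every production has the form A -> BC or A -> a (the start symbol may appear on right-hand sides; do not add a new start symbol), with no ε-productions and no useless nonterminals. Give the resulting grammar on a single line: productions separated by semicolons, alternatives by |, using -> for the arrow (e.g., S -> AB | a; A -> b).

No ε-productions.
After unit-elimination: S -> j | jY; F -> i | j | iF | jY; Y -> i | YF | jY.
TERM: introduce A -> i, B -> j and substitute in every rule of length ≥2.

S -> j | BY; A -> i; B -> j; F -> i | j | AF | BY; Y -> i | BY | YF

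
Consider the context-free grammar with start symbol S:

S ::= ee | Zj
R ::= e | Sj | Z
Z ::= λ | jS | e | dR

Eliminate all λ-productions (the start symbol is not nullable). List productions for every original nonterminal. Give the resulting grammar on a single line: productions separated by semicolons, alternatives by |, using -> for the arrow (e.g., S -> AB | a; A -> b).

S -> j | Zj | ee; R -> Z | e | Sj; Z -> d | e | dR | jS

Nullable set: {R, Z}.
S -> Zj: Z nullable, giving Zj | j.
R -> Z: Z nullable, giving Z.
Drop Z -> λ.
Z -> dR: R nullable, giving d | dR.
Unchanged (no nullable symbols): S -> ee; R -> Sj; R -> e; Z -> e; Z -> jS.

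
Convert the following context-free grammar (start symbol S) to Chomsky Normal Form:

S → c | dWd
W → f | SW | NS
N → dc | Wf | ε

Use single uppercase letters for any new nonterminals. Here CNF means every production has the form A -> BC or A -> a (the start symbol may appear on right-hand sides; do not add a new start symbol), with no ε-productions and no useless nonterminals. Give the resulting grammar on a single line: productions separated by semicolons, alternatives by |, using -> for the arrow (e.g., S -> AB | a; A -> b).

Nullable: {N}; after ε-elimination: S -> c | dWd; N -> Wf | dc; W -> S | f | NS | SW.
After unit-elimination: S -> c | dWd; N -> Wf | dc; W -> c | f | NS | SW | dWd.
TERM: introduce C -> c, B -> d, A -> f and substitute in every rule of length ≥2.
BIN: S -> BWB becomes S -> BD, D -> WB; W -> BWB becomes W -> BE, E -> WB.

S -> c | BD; A -> f; B -> d; C -> c; D -> WB; E -> WB; N -> BC | WA; W -> c | f | BE | NS | SW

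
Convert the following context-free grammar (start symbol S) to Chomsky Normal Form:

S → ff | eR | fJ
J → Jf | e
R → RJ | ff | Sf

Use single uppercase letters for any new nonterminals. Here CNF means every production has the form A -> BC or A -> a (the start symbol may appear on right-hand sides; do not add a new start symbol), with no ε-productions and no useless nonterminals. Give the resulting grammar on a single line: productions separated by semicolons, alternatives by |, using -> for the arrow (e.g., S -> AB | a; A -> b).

No ε-productions.
No unit productions to eliminate.
TERM: introduce B -> e, A -> f and substitute in every rule of length ≥2.

S -> AA | AJ | BR; A -> f; B -> e; J -> e | JA; R -> AA | RJ | SA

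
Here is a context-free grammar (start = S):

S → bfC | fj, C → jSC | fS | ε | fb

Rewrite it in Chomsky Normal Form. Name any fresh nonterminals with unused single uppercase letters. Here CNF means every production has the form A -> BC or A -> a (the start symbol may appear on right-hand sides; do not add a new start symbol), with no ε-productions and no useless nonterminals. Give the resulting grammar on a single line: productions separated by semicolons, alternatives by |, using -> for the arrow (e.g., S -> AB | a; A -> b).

S -> AD | BA | BF; A -> f; B -> b; C -> AB | AS | DE | DS; D -> j; E -> SC; F -> AC

Nullable: {C}; after ε-elimination: S -> bf | fj | bfC; C -> fS | fb | jS | jSC.
No unit productions to eliminate.
TERM: introduce B -> b, A -> f, D -> j and substitute in every rule of length ≥2.
BIN: C -> DSC becomes C -> DE, E -> SC; S -> BAC becomes S -> BF, F -> AC.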